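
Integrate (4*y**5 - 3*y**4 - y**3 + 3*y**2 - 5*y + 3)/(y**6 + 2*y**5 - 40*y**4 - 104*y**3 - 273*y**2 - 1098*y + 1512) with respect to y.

Factor the denominator: (y - 7)*(y - 1)*(y + 4)*(y + 6)*(y**2 + 9).
Partial-fraction decomposition: (6298*y - 19917)/(21750*(y**2 + 9)) + 2309/(546*(y + 6)) - 4729/(2750*(y + 4)) - 1/(2100*(y - 1)) + 59797/(49764*(y - 7)).
Integrate each term; A/(y−a) gives A·log|y−a|; the (By+D)/(y²+p²) term gives a log and an atan.

59797*log(y - 7)/49764 - log(y - 1)/2100 - 4729*log(y + 4)/2750 + 2309*log(y + 6)/546 + 3149*log(y**2 + 9)/21750 - 2213*atan(y/3)/7250 + C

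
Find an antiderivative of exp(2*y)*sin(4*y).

Let I denote the integral. Integrate by parts with u = sin(4*y), dv = exp(2*y) dy, so v = exp(2*y)/2: I = exp(2*y)*sin(4*y)/2 − 2·∫ exp(2*y)*cos(4*y) dy.
Apply parts again with u = cos(4*y), dv = exp(2*y) dy: ∫ exp(2*y)*cos(4*y) dy = exp(2*y)*cos(4*y)/2 + 2·I. Substituting back brings back I: I = exp(2*y)*sin(4*y)/2 - exp(2*y)*cos(4*y) − 4·I.
Solving for I: (1 + 4)·I equals the remaining terms, so I = (1/5)·(exp(2*y)*sin(4*y)/2 - exp(2*y)*cos(4*y)).

exp(2*y)*sin(4*y)/10 - exp(2*y)*cos(4*y)/5 + C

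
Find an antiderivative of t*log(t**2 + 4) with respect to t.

t**2*log(t**2 + 4)/2 - t**2/2 + 2*log(t**2 + 4) + C

Let u = t**2 + 4, so du = (2*t) dt.
The integral becomes (1/2)·∫ log(u) du; integrate by parts with u′=log(u), dv′=du.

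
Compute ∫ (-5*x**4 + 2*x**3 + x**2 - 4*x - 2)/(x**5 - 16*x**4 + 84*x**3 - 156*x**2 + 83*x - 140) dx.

Factor the denominator: (x - 7)*(x - 5)*(x - 4)*(x**2 + 1).
Partial-fraction decomposition: (14*x + 5)/(221*(x**2 + 1)) - 1154/(51*(x - 4)) + 718/(13*(x - 5)) - 113/(3*(x - 7)).
Integrate each term; A/(x−a) gives A·log|x−a|; the (Bx+D)/(x²+p²) term gives a log and an atan.

-113*log(x - 7)/3 + 718*log(x - 5)/13 - 1154*log(x - 4)/51 + 7*log(x**2 + 1)/221 + 5*atan(x)/221 + C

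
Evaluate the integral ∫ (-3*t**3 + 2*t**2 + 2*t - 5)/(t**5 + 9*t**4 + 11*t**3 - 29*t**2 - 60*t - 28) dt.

Factor the denominator: (t - 2)*(t + 1)**2*(t + 2)*(t + 7).
Partial-fraction decomposition: 277/(405*(t + 7)) - 23/(20*(t + 2)) + 14/(27*(t + 1)) + 1/(9*(t + 1)**2) - 17/(324*(t - 2)).
Integrate each term; A/(t−a) gives A·log|t−a|; A/(t−a)² gives −A/(t−a).

-17*log(t - 2)/324 + 14*log(t + 1)/27 - 23*log(t + 2)/20 + 277*log(t + 7)/405 - 1/(9*t + 9) + C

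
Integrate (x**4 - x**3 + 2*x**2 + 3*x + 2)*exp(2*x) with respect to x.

(4*x**4 - 12*x**3 + 26*x**2 - 14*x + 15)*exp(2*x)/8 + C

Use integration by parts with u = x**4 - x**3 + 2*x**2 + 3*x + 2, dv = exp(2*x) dx, so v = exp(2*x)/2.
Apply parts 4 times (tabular method): alternate signs, differentiate u down to 0, integrate dv up.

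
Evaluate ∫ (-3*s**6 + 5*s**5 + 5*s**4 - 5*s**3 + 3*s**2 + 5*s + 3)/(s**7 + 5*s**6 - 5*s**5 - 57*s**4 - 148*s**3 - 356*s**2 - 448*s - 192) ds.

Factor the denominator: (s - 4)*(s + 1)**2*(s + 3)*(s + 4)*(s**2 + 4).
Partial-fraction decomposition: (198*s + 247)/(500*(s**2 + 4)) - 1753/(160*(s + 4)) + 219/(28*(s + 3)) - 21/(500*(s + 1)) - 1/(50*(s + 1)**2) - 6137/(28000*(s - 4)).
Integrate each term; A/(s−a) gives A·log|s−a|; the (Bs+D)/(s²+p²) term gives a log and an atan.

-6137*log(s - 4)/28000 - 21*log(s + 1)/500 + 219*log(s + 3)/28 - 1753*log(s + 4)/160 + 99*log(s**2 + 4)/500 + 247*atan(s/2)/1000 + 1/(50*s + 50) + C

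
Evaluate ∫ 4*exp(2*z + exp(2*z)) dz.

2*exp(exp(2*z)) + C

Let u = exp(2*z), so du = (2*exp(2*z)) dz.
Rewriting, the integral becomes 2·∫ e^u du = 2·e^u.
Substituting back, u = exp(2*z).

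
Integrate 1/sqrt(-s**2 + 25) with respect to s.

asin(s/5) + C

Substitute s = 5·sin(θ), so ds = 5·cos(θ) dθ and the radical becomes sqrt(-s**2 + 25) = 5·cos(θ) by the Pythagorean identity.
Integrate the resulting trig expression in θ, then back-substitute θ = asin(s/5), sin(θ) = s/5, cos(θ) = sqrt(-s**2 + 25)/5 (absorbing any constant into C).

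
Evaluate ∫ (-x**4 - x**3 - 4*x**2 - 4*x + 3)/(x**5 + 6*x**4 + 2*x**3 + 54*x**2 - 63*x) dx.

Factor the denominator: x*(x - 1)*(x + 7)*(x**2 + 9).
Partial-fraction decomposition: -(157*x - 258)/(870*(x**2 + 9)) - 2223/(3248*(x + 7)) - 7/(80*(x - 1)) - 1/(21*x).
Integrate each term; A/(x−a) gives A·log|x−a|; the (Bx+D)/(x²+p²) term gives a log and an atan.

-log(x)/21 - 7*log(x - 1)/80 - 2223*log(x + 7)/3248 - 157*log(x**2 + 9)/1740 + 43*atan(x/3)/435 + C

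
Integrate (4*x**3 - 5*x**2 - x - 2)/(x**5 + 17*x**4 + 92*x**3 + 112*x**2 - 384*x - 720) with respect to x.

log(x - 2)/224 + 13*log(x + 2)/48 - 622*log(x + 5)/21 + 939*log(x + 6)/32 - 65/(2*x + 12) + C

Factor the denominator: (x - 2)*(x + 2)*(x + 5)*(x + 6)**2.
Partial-fraction decomposition: 939/(32*(x + 6)) + 65/(2*(x + 6)**2) - 622/(21*(x + 5)) + 13/(48*(x + 2)) + 1/(224*(x - 2)).
Integrate each term; A/(x−a) gives A·log|x−a|; A/(x−a)² gives −A/(x−a).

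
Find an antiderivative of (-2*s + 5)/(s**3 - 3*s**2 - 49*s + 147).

Factor the denominator: (s - 7)*(s - 3)*(s + 7).
Partial-fraction decomposition: 19/(140*(s + 7)) + 1/(40*(s - 3)) - 9/(56*(s - 7)).
Integrate each term: A/(s−a) contributes A·log|s−a|.

-9*log(s - 7)/56 + log(s - 3)/40 + 19*log(s + 7)/140 + C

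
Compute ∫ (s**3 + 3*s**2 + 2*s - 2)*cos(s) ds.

s**3*sin(s) + 3*s**2*sin(s) + 3*s**2*cos(s) - 4*s*sin(s) + 6*s*cos(s) - 8*sin(s) - 4*cos(s) + C

Use integration by parts with u = s**3 + 3*s**2 + 2*s - 2, dv = cos(s) ds, so v = sin(s).
Apply parts 3 times (tabular method): alternate signs, differentiate u down to 0, integrate dv up.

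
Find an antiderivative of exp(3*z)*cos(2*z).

Let I denote the integral. Integrate by parts with u = cos(2*z), dv = exp(3*z) dz, so v = exp(3*z)/3: I = exp(3*z)*cos(2*z)/3 + (2/3)·∫ exp(3*z)*sin(2*z) dz.
Apply parts again with u = sin(2*z), dv = exp(3*z) dz: ∫ exp(3*z)*sin(2*z) dz = exp(3*z)*sin(2*z)/3 − (2/3)·I. Substituting back brings back I: I = 2*exp(3*z)*sin(2*z)/9 + exp(3*z)*cos(2*z)/3 − (4/9)·I.
Solving for I: (1 + 4/9)·I equals the remaining terms, so I = (9/13)·(2*exp(3*z)*sin(2*z)/9 + exp(3*z)*cos(2*z)/3).

2*exp(3*z)*sin(2*z)/13 + 3*exp(3*z)*cos(2*z)/13 + C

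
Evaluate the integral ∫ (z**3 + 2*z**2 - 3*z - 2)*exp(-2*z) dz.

(-4*z**3 - 14*z**2 - 2*z + 7)*exp(-2*z)/8 + C

Use integration by parts with u = z**3 + 2*z**2 - 3*z - 2, dv = exp(-2*z) dz, so v = -exp(-2*z)/2.
Apply parts 3 times (tabular method): alternate signs, differentiate u down to 0, integrate dv up.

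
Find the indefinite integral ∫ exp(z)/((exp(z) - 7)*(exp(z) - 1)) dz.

log(exp(z) - 7)/6 - log(exp(z) - 1)/6 + C

Let u = e^z, du = e^z dz.
The integral becomes ∫ du/((u-1)(u-7)); decompose into partial fractions.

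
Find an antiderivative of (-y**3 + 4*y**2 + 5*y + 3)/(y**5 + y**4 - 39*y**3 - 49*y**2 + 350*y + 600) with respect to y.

Factor the denominator: (y - 5)*(y - 4)*(y + 2)*(y + 3)*(y + 5).
Partial-fraction decomposition: 203/(540*(y + 5)) - 51/(112*(y + 3)) + 17/(126*(y + 2)) - 23/(378*(y - 4)) + 3/(560*(y - 5)).
Integrate each term: A/(y−a) contributes A·log|y−a|.

3*log(y - 5)/560 - 23*log(y - 4)/378 + 17*log(y + 2)/126 - 51*log(y + 3)/112 + 203*log(y + 5)/540 + C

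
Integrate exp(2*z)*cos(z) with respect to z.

Let I denote the integral. Integrate by parts with u = cos(z), dv = exp(2*z) dz, so v = exp(2*z)/2: I = exp(2*z)*cos(z)/2 + (1/2)·∫ exp(2*z)*sin(z) dz.
Apply parts again with u = sin(z), dv = exp(2*z) dz: ∫ exp(2*z)*sin(z) dz = exp(2*z)*sin(z)/2 − (1/2)·I. Substituting back brings back I: I = exp(2*z)*sin(z)/4 + exp(2*z)*cos(z)/2 − (1/4)·I.
Solving for I: (1 + 1/4)·I equals the remaining terms, so I = (4/5)·(exp(2*z)*sin(z)/4 + exp(2*z)*cos(z)/2).

exp(2*z)*sin(z)/5 + 2*exp(2*z)*cos(z)/5 + C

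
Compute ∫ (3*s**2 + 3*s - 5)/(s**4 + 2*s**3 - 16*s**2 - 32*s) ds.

Factor the denominator: s*(s - 4)*(s + 2)*(s + 4).
Partial-fraction decomposition: -31/(64*(s + 4)) + 1/(24*(s + 2)) + 55/(192*(s - 4)) + 5/(32*s).
Integrate each term: A/(s−a) contributes A·log|s−a|.

5*log(s)/32 + 55*log(s - 4)/192 + log(s + 2)/24 - 31*log(s + 4)/64 + C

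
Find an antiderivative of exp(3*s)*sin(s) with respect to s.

Let I denote the integral. Integrate by parts with u = sin(s), dv = exp(3*s) ds, so v = exp(3*s)/3: I = exp(3*s)*sin(s)/3 − (1/3)·∫ exp(3*s)*cos(s) ds.
Apply parts again with u = cos(s), dv = exp(3*s) ds: ∫ exp(3*s)*cos(s) ds = exp(3*s)*cos(s)/3 + (1/3)·I. Substituting back brings back I: I = exp(3*s)*sin(s)/3 - exp(3*s)*cos(s)/9 − (1/9)·I.
Solving for I: (1 + 1/9)·I equals the remaining terms, so I = (9/10)·(exp(3*s)*sin(s)/3 - exp(3*s)*cos(s)/9).

3*exp(3*s)*sin(s)/10 - exp(3*s)*cos(s)/10 + C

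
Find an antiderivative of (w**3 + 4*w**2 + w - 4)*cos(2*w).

w**3*sin(2*w)/2 + 2*w**2*sin(2*w) + 3*w**2*cos(2*w)/4 - w*sin(2*w)/4 + 2*w*cos(2*w) - 3*sin(2*w) - cos(2*w)/8 + C

Use integration by parts with u = w**3 + 4*w**2 + w - 4, dv = cos(2*w) dw, so v = sin(2*w)/2.
Apply parts 3 times (tabular method): alternate signs, differentiate u down to 0, integrate dv up.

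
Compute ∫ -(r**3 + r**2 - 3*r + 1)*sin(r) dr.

r**3*cos(r) - 3*r**2*sin(r) + r**2*cos(r) - 2*r*sin(r) - 9*r*cos(r) + 9*sin(r) - cos(r) + C

Use integration by parts with u = r**3 + r**2 - 3*r + 1, dv = -sin(r) dr, so v = cos(r).
Apply parts 3 times (tabular method): alternate signs, differentiate u down to 0, integrate dv up.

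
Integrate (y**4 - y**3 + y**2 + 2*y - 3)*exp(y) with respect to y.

(y**4 - 5*y**3 + 16*y**2 - 30*y + 27)*exp(y) + C

Use integration by parts with u = y**4 - y**3 + y**2 + 2*y - 3, dv = exp(y) dy, so v = exp(y).
Apply parts 4 times (tabular method): alternate signs, differentiate u down to 0, integrate dv up.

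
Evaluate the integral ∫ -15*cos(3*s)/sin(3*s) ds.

Let u = sin(3*s), so du = (3*cos(3*s)) ds.
Rewriting, the integral becomes -5·∫ 1/u du = -5·log(u).
Substituting back, u = sin(3*s).

-5*log(sin(3*s)) + C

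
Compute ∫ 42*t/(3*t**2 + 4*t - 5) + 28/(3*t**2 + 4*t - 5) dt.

7*log(3*t**2 + 4*t - 5) + C

Let u = 3*t**2 + 4*t - 5, so du = (6*t + 4) dt.
Rewriting, the integral becomes 7·∫ 1/u du = 7·log(u).
Substituting back, u = 3*t**2 + 4*t - 5.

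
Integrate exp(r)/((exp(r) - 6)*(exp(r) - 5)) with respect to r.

Let u = e^r, du = e^r dr.
The integral becomes ∫ du/((u-6)(u-5)); decompose into partial fractions.

log(exp(r) - 6) - log(exp(r) - 5) + C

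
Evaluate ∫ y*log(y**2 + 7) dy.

Let u = y**2 + 7, so du = (2*y) dy.
The integral becomes (1/2)·∫ log(u) du; integrate by parts with u′=log(u), dv′=du.

y**2*log(y**2 + 7)/2 - y**2/2 + 7*log(y**2 + 7)/2 + C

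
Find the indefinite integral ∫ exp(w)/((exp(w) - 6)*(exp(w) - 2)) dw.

log(exp(w) - 6)/4 - log(exp(w) - 2)/4 + C

Let u = e^w, du = e^w dw.
The integral becomes ∫ du/((u-6)(u-2)); decompose into partial fractions.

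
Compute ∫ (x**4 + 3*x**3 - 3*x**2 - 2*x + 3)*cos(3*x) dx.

x**4*sin(3*x)/3 + x**3*sin(3*x) + 4*x**3*cos(3*x)/9 - 13*x**2*sin(3*x)/9 + x**2*cos(3*x) - 4*x*sin(3*x)/3 - 26*x*cos(3*x)/27 + 107*sin(3*x)/81 - 4*cos(3*x)/9 + C

Use integration by parts with u = x**4 + 3*x**3 - 3*x**2 - 2*x + 3, dv = cos(3*x) dx, so v = sin(3*x)/3.
Apply parts 4 times (tabular method): alternate signs, differentiate u down to 0, integrate dv up.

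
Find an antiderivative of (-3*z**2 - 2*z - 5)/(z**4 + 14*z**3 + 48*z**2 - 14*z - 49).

Factor the denominator: (z - 1)*(z + 1)*(z + 7)**2.
Partial-fraction decomposition: -1/(192*(z + 7)) - 23/(8*(z + 7)**2) + 1/(12*(z + 1)) - 5/(64*(z - 1)).
Integrate each term; A/(z−a) gives A·log|z−a|; A/(z−a)² gives −A/(z−a).

-5*log(z - 1)/64 + log(z + 1)/12 - log(z + 7)/192 + 23/(8*z + 56) + C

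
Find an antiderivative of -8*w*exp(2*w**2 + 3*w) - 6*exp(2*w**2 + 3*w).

Let u = 2*w**2 + 3*w, so du = (4*w + 3) dw.
Rewriting, the integral becomes -2·∫ e^u du = -2·e^u.
Substituting back, u = 2*w**2 + 3*w.

-2*exp(2*w**2 + 3*w) + C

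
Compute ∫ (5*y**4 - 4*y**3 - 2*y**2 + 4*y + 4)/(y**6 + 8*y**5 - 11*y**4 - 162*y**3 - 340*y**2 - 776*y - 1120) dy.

Factor the denominator: (y - 5)*(y + 2)*(y + 4)*(y + 7)*(y**2 + 4).
Partial-fraction decomposition: (2089*y - 4606)/(30740*(y**2 + 4)) - 2651/(1908*(y + 7)) + 373/(270*(y + 4)) - 5/(28*(y + 2)) + 2599/(21924*(y - 5)).
Integrate each term; A/(y−a) gives A·log|y−a|; the (By+D)/(y²+p²) term gives a log and an atan.

2599*log(y - 5)/21924 - 5*log(y + 2)/28 + 373*log(y + 4)/270 - 2651*log(y + 7)/1908 + 2089*log(y**2 + 4)/61480 - 2303*atan(y/2)/30740 + C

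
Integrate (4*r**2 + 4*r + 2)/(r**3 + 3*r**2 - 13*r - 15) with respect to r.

25*log(r - 3)/16 - log(r + 1)/8 + 41*log(r + 5)/16 + C

Factor the denominator: (r - 3)*(r + 1)*(r + 5).
Partial-fraction decomposition: 41/(16*(r + 5)) - 1/(8*(r + 1)) + 25/(16*(r - 3)).
Integrate each term: A/(r−a) contributes A·log|r−a|.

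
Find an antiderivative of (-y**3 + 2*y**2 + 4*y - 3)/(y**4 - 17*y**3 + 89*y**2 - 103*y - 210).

Factor the denominator: (y - 7)*(y - 6)*(y - 5)*(y + 1).
Partial-fraction decomposition: 1/(84*(y + 1)) - 29/(6*(y - 5)) + 123/(7*(y - 6)) - 55/(4*(y - 7)).
Integrate each term: A/(y−a) contributes A·log|y−a|.

-55*log(y - 7)/4 + 123*log(y - 6)/7 - 29*log(y - 5)/6 + log(y + 1)/84 + C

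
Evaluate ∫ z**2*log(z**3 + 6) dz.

Let u = z**3 + 6, so du = (3*z**2) dz.
The integral becomes (1/3)·∫ log(u) du; integrate by parts with u′=log(u), dv′=du.

z**3*log(z**3 + 6)/3 - z**3/3 + 2*log(z**3 + 6) + C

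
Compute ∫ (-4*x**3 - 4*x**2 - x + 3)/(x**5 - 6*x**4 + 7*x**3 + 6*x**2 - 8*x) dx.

-3*log(x)/8 - 107*log(x - 4)/40 + 47*log(x - 2)/12 - log(x - 1) + 2*log(x + 1)/15 + C

Factor the denominator: x*(x - 4)*(x - 2)*(x - 1)*(x + 1).
Partial-fraction decomposition: 2/(15*(x + 1)) - 1/(x - 1) + 47/(12*(x - 2)) - 107/(40*(x - 4)) - 3/(8*x).
Integrate each term: A/(x−a) contributes A·log|x−a|.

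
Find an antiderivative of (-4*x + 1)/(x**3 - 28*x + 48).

Factor the denominator: (x - 4)*(x - 2)*(x + 6).
Partial-fraction decomposition: 5/(16*(x + 6)) + 7/(16*(x - 2)) - 3/(4*(x - 4)).
Integrate each term: A/(x−a) contributes A·log|x−a|.

-3*log(x - 4)/4 + 7*log(x - 2)/16 + 5*log(x + 6)/16 + C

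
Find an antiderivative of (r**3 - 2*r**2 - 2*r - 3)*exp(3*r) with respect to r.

(r**3 - 3*r**2 - 3)*exp(3*r)/3 + C

Use integration by parts with u = r**3 - 2*r**2 - 2*r - 3, dv = exp(3*r) dr, so v = exp(3*r)/3.
Apply parts 3 times (tabular method): alternate signs, differentiate u down to 0, integrate dv up.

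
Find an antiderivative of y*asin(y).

Use integration by parts with u = arcsin(y), dv = y dy.
Then du = 1/sqrt(-y**2 + 1) dy.

y**2*asin(y)/2 + y*sqrt(-y**2 + 1)/4 - asin(y)/4 + C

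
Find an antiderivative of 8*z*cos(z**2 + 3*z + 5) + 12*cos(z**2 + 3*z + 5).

Let u = z**2 + 3*z + 5, so du = (2*z + 3) dz.
Rewriting, the integral becomes 4·∫ cos(u) du = 4·sin(u).
Substituting back, u = z**2 + 3*z + 5.

4*sin(z**2 + 3*z + 5) + C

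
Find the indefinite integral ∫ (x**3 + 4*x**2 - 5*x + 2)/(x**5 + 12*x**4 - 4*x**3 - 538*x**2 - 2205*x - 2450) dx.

Factor the denominator: (x - 7)*(x + 2)*(x + 5)**2*(x + 7).
Partial-fraction decomposition: -11/(28*(x + 7)) + 179/(432*(x + 5)) + 1/(36*(x + 5)**2) - 4/(81*(x + 2)) + 253/(9072*(x - 7)).
Integrate each term; A/(x−a) gives A·log|x−a|; A/(x−a)² gives −A/(x−a).

253*log(x - 7)/9072 - 4*log(x + 2)/81 + 179*log(x + 5)/432 - 11*log(x + 7)/28 - 1/(36*x + 180) + C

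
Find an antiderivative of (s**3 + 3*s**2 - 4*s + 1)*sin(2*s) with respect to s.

-s**3*cos(2*s)/2 + 3*s**2*sin(2*s)/4 - 3*s**2*cos(2*s)/2 + 3*s*sin(2*s)/2 + 11*s*cos(2*s)/4 - 11*sin(2*s)/8 + cos(2*s)/4 + C

Use integration by parts with u = s**3 + 3*s**2 - 4*s + 1, dv = sin(2*s) ds, so v = -cos(2*s)/2.
Apply parts 3 times (tabular method): alternate signs, differentiate u down to 0, integrate dv up.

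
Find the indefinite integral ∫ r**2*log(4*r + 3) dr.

r**3*log(4*r + 3)/3 - r**3/9 + r**2/8 - 3*r/16 + 9*log(4*r + 3)/64 + C

Use integration by parts with u = log(4*r + 3), dv = r**2 dr.
Then du = 4/(4*r + 3) dr and v = r**3/3.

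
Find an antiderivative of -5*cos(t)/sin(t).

-5*log(sin(t)) + C

Let u = sin(t), so du = (cos(t)) dt.
Rewriting, the integral becomes -5·∫ 1/u du = -5·log(u).
Substituting back, u = sin(t).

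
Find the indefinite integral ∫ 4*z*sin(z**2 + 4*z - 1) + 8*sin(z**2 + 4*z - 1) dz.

-2*cos(z**2 + 4*z - 1) + C

Let u = z**2 + 4*z - 1, so du = (2*z + 4) dz.
Rewriting, the integral becomes 2·∫ sin(u) du = 2·-cos(u).
Substituting back, u = z**2 + 4*z - 1.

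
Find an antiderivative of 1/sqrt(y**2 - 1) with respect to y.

log(y + sqrt(y**2 - 1)) + C

Substitute y = sec(θ), so dy = sec(θ)*tan(θ) dθ and the radical becomes sqrt(y**2 - 1) = tan(θ) by the Pythagorean identity.
Integrate the resulting trig expression in θ, then back-substitute sec(θ) = y, tan(θ) = sqrt(y**2 - 1) (absorbing any constant into C).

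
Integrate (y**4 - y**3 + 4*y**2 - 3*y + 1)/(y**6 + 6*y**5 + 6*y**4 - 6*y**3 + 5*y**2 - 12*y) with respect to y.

-log(y)/12 + log(y - 1)/20 + 77*log(y + 3)/60 - 397*log(y + 4)/340 - 7*log(y**2 + 1)/170 + 11*atan(y)/85 + C

Factor the denominator: y*(y - 1)*(y + 3)*(y + 4)*(y**2 + 1).
Partial-fraction decomposition: -(7*y - 11)/(85*(y**2 + 1)) - 397/(340*(y + 4)) + 77/(60*(y + 3)) + 1/(20*(y - 1)) - 1/(12*y).
Integrate each term; A/(y−a) gives A·log|y−a|; the (By+D)/(y²+p²) term gives a log and an atan.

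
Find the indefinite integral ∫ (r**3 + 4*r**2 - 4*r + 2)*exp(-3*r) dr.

Use integration by parts with u = r**3 + 4*r**2 - 4*r + 2, dv = exp(-3*r) dr, so v = -exp(-3*r)/3.
Apply parts 3 times (tabular method): alternate signs, differentiate u down to 0, integrate dv up.

(-9*r**3 - 45*r**2 + 6*r - 16)*exp(-3*r)/27 + C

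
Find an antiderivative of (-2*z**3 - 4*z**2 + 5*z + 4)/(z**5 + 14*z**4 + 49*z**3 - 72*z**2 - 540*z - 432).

-71*log(z - 3)/2268 + log(z + 1)/100 + 4*log(z + 4)/7 - 1114*log(z + 6)/2025 + 131/(45*z + 270) + C

Factor the denominator: (z - 3)*(z + 1)*(z + 4)*(z + 6)**2.
Partial-fraction decomposition: -1114/(2025*(z + 6)) - 131/(45*(z + 6)**2) + 4/(7*(z + 4)) + 1/(100*(z + 1)) - 71/(2268*(z - 3)).
Integrate each term; A/(z−a) gives A·log|z−a|; A/(z−a)² gives −A/(z−a).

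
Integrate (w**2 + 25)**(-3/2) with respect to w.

Substitute w = 5·tan(θ), so dw = 5·sec(θ)^2 dθ and the radical becomes sqrt(w**2 + 25) = 5·sec(θ) by the Pythagorean identity.
Integrate the resulting trig expression in θ, then back-substitute tan(θ) = w/5, sec(θ) = sqrt(w**2 + 25)/5 (absorbing any constant into C).

w/(25*sqrt(w**2 + 25)) + C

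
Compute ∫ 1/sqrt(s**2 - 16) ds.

Substitute s = 4·sec(θ), so ds = 4·sec(θ)*tan(θ) dθ and the radical becomes sqrt(s**2 - 16) = 4·tan(θ) by the Pythagorean identity.
Integrate the resulting trig expression in θ, then back-substitute sec(θ) = s/4, tan(θ) = sqrt(s**2 - 16)/4 (absorbing any constant into C).

log(s + sqrt(s**2 - 16)) + C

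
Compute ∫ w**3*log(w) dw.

w**4*log(w)/4 - w**4/16 + C

Use integration by parts with u = log(w), dv = w**3 dw.
Then du = 1/w dw and v = w**4/4.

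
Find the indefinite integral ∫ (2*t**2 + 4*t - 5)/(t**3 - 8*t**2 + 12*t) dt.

Factor the denominator: t*(t - 6)*(t - 2).
Partial-fraction decomposition: -11/(8*(t - 2)) + 91/(24*(t - 6)) - 5/(12*t).
Integrate each term: A/(t−a) contributes A·log|t−a|.

-5*log(t)/12 + 91*log(t - 6)/24 - 11*log(t - 2)/8 + C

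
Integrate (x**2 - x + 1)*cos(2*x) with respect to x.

Use integration by parts with u = x**2 - x + 1, dv = cos(2*x) dx, so v = sin(2*x)/2.
Apply parts 2 times (tabular method): alternate signs, differentiate u down to 0, integrate dv up.

x**2*sin(2*x)/2 - x*sin(2*x)/2 + x*cos(2*x)/2 + sin(2*x)/4 - cos(2*x)/4 + C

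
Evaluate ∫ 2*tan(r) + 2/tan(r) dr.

2*log(tan(r)) + C

Let u = tan(r), so du = (tan(r)**2 + 1) dr.
Rewriting, the integral becomes 2·∫ 1/u du = 2·log(u).
Substituting back, u = tan(r).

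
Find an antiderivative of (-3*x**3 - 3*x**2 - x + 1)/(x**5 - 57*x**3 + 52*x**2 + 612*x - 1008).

-761*log(x - 6)/1560 + 11*log(x - 3)/21 - 37*log(x - 2)/216 - 149*log(x + 4)/1260 + 89*log(x + 7)/351 + C

Factor the denominator: (x - 6)*(x - 3)*(x - 2)*(x + 4)*(x + 7).
Partial-fraction decomposition: 89/(351*(x + 7)) - 149/(1260*(x + 4)) - 37/(216*(x - 2)) + 11/(21*(x - 3)) - 761/(1560*(x - 6)).
Integrate each term: A/(x−a) contributes A·log|x−a|.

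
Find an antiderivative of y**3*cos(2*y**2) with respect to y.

y**2*sin(2*y**2)/4 + cos(2*y**2)/8 + C

Let u = y², du = 2y dy; rewrite as (1/2)∫ u^1·cos(2u) du.
Now integrate by parts 1 time.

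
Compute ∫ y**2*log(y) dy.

Use integration by parts with u = log(y), dv = y**2 dy.
Then du = 1/y dy and v = y**3/3.

y**3*log(y)/3 - y**3/9 + C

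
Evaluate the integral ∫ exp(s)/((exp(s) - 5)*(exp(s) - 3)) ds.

log(exp(s) - 5)/2 - log(exp(s) - 3)/2 + C

Let u = e^s, du = e^s ds.
The integral becomes ∫ du/((u-3)(u-5)); decompose into partial fractions.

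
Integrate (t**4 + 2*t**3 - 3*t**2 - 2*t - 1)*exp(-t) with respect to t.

Use integration by parts with u = t**4 + 2*t**3 - 3*t**2 - 2*t - 1, dv = exp(-t) dt, so v = -exp(-t).
Apply parts 4 times (tabular method): alternate signs, differentiate u down to 0, integrate dv up.

(-t**4 - 6*t**3 - 15*t**2 - 28*t - 27)*exp(-t) + C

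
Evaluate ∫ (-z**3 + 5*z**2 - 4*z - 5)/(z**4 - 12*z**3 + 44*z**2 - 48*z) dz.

Factor the denominator: z*(z - 6)*(z - 4)*(z - 2).
Partial-fraction decomposition: -1/(16*(z - 2)) + 5/(16*(z - 4)) - 65/(48*(z - 6)) + 5/(48*z).
Integrate each term: A/(z−a) contributes A·log|z−a|.

5*log(z)/48 - 65*log(z - 6)/48 + 5*log(z - 4)/16 - log(z - 2)/16 + C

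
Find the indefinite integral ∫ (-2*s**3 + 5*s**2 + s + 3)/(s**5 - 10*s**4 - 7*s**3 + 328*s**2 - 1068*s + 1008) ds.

Factor the denominator: (s - 7)*(s - 4)*(s - 3)*(s - 2)*(s + 6).
Partial-fraction decomposition: 203/(3120*(s + 6)) - 9/(80*(s - 2)) - 1/(12*(s - 3)) + 41/(60*(s - 4)) - 431/(780*(s - 7)).
Integrate each term: A/(s−a) contributes A·log|s−a|.

-431*log(s - 7)/780 + 41*log(s - 4)/60 - log(s - 3)/12 - 9*log(s - 2)/80 + 203*log(s + 6)/3120 + C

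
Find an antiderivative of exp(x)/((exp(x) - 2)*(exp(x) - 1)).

log(exp(x) - 2) - log(exp(x) - 1) + C

Let u = e^x, du = e^x dx.
The integral becomes ∫ du/((u-1)(u-2)); decompose into partial fractions.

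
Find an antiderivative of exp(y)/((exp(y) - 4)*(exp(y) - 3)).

log(exp(y) - 4) - log(exp(y) - 3) + C

Let u = e^y, du = e^y dy.
The integral becomes ∫ du/((u-3)(u-4)); decompose into partial fractions.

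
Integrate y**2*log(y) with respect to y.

y**3*log(y)/3 - y**3/9 + C

Use integration by parts with u = log(y), dv = y**2 dy.
Then du = 1/y dy and v = y**3/3.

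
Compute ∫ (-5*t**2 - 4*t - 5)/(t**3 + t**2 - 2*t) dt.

5*log(t)/2 - 14*log(t - 1)/3 - 17*log(t + 2)/6 + C

Factor the denominator: t*(t - 1)*(t + 2).
Partial-fraction decomposition: -17/(6*(t + 2)) - 14/(3*(t - 1)) + 5/(2*t).
Integrate each term: A/(t−a) contributes A·log|t−a|.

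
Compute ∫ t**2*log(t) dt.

Use integration by parts with u = log(t), dv = t**2 dt.
Then du = 1/t dt and v = t**3/3.

t**3*log(t)/3 - t**3/9 + C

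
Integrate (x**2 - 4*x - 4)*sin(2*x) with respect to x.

Use integration by parts with u = x**2 - 4*x - 4, dv = sin(2*x) dx, so v = -cos(2*x)/2.
Apply parts 2 times (tabular method): alternate signs, differentiate u down to 0, integrate dv up.

-x**2*cos(2*x)/2 + x*sin(2*x)/2 + 2*x*cos(2*x) - sin(2*x) + 9*cos(2*x)/4 + C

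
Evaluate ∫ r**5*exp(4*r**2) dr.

(8*r**4 - 4*r**2 + 1)*exp(4*r**2)/64 + C

Let u = r², du = 2r dr; rewrite as (1/2)∫ u^2·exp(4u) du.
Now integrate by parts 2 times.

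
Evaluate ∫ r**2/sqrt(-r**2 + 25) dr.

Substitute r = 5·sin(θ), so dr = 5·cos(θ) dθ and the radical becomes sqrt(-r**2 + 25) = 5·cos(θ) by the Pythagorean identity.
Integrate the resulting trig expression in θ, then back-substitute θ = asin(r/5), sin(θ) = r/5, cos(θ) = sqrt(-r**2 + 25)/5 (absorbing any constant into C).

-r*sqrt(-r**2 + 25)/2 + 25*asin(r/5)/2 + C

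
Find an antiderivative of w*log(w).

Use integration by parts with u = log(w), dv = w dw.
Then du = 1/w dw and v = w**2/2.

w**2*log(w)/2 - w**2/4 + C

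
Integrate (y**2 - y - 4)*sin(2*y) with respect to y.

Use integration by parts with u = y**2 - y - 4, dv = sin(2*y) dy, so v = -cos(2*y)/2.
Apply parts 2 times (tabular method): alternate signs, differentiate u down to 0, integrate dv up.

-y**2*cos(2*y)/2 + y*sin(2*y)/2 + y*cos(2*y)/2 - sin(2*y)/4 + 9*cos(2*y)/4 + C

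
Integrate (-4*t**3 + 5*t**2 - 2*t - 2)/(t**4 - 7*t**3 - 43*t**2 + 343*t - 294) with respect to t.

-381*log(t - 7)/28 + 698*log(t - 6)/65 - log(t - 1)/80 - 1629*log(t + 7)/1456 + C

Factor the denominator: (t - 7)*(t - 6)*(t - 1)*(t + 7).
Partial-fraction decomposition: -1629/(1456*(t + 7)) - 1/(80*(t - 1)) + 698/(65*(t - 6)) - 381/(28*(t - 7)).
Integrate each term: A/(t−a) contributes A·log|t−a|.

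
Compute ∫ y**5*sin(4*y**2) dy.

Let u = y², du = 2y dy; rewrite as (1/2)∫ u^2·sin(4u) du.
Now integrate by parts 2 times.

-y**4*cos(4*y**2)/8 + y**2*sin(4*y**2)/16 + cos(4*y**2)/64 + C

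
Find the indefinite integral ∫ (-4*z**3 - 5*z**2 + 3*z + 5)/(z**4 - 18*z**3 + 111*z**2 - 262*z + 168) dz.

-1591*log(z - 7)/18 + 1021*log(z - 6)/10 - 319*log(z - 4)/18 + log(z - 1)/90 + C

Factor the denominator: (z - 7)*(z - 6)*(z - 4)*(z - 1).
Partial-fraction decomposition: 1/(90*(z - 1)) - 319/(18*(z - 4)) + 1021/(10*(z - 6)) - 1591/(18*(z - 7)).
Integrate each term: A/(z−a) contributes A·log|z−a|.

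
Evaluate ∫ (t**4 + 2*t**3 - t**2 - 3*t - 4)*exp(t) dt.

(t**4 - 2*t**3 + 5*t**2 - 13*t + 9)*exp(t) + C

Use integration by parts with u = t**4 + 2*t**3 - t**2 - 3*t - 4, dv = exp(t) dt, so v = exp(t).
Apply parts 4 times (tabular method): alternate signs, differentiate u down to 0, integrate dv up.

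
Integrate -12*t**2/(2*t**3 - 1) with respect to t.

Let u = 2*t**3 - 1, so du = (6*t**2) dt.
Rewriting, the integral becomes -2·∫ 1/u du = -2·log(u).
Substituting back, u = 2*t**3 - 1.

-2*log(2*t**3 - 1) + C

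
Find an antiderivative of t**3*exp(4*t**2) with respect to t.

Let u = t², du = 2t dt; rewrite as (1/2)∫ u^1·exp(4u) du.
Now integrate by parts 1 time.

(4*t**2 - 1)*exp(4*t**2)/32 + C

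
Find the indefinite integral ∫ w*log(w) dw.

w**2*log(w)/2 - w**2/4 + C

Use integration by parts with u = log(w), dv = w dw.
Then du = 1/w dw and v = w**2/2.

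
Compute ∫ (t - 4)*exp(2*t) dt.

(2*t - 9)*exp(2*t)/4 + C

Use integration by parts with u = t - 4, dv = exp(2*t) dt, so v = exp(2*t)/2.
Apply parts 1 times (tabular method): alternate signs, differentiate u down to 0, integrate dv up.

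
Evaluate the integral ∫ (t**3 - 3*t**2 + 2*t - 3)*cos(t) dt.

Use integration by parts with u = t**3 - 3*t**2 + 2*t - 3, dv = cos(t) dt, so v = sin(t).
Apply parts 3 times (tabular method): alternate signs, differentiate u down to 0, integrate dv up.

t**3*sin(t) - 3*t**2*sin(t) + 3*t**2*cos(t) - 4*t*sin(t) - 6*t*cos(t) + 3*sin(t) - 4*cos(t) + C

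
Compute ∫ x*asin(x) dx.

Use integration by parts with u = arcsin(x), dv = x dx.
Then du = 1/sqrt(-x**2 + 1) dx.

x**2*asin(x)/2 + x*sqrt(-x**2 + 1)/4 - asin(x)/4 + C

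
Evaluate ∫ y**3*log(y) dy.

Use integration by parts with u = log(y), dv = y**3 dy.
Then du = 1/y dy and v = y**4/4.

y**4*log(y)/4 - y**4/16 + C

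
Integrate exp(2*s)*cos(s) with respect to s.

exp(2*s)*sin(s)/5 + 2*exp(2*s)*cos(s)/5 + C

Let I denote the integral. Integrate by parts with u = cos(s), dv = exp(2*s) ds, so v = exp(2*s)/2: I = exp(2*s)*cos(s)/2 + (1/2)·∫ exp(2*s)*sin(s) ds.
Apply parts again with u = sin(s), dv = exp(2*s) ds: ∫ exp(2*s)*sin(s) ds = exp(2*s)*sin(s)/2 − (1/2)·I. Substituting back brings back I: I = exp(2*s)*sin(s)/4 + exp(2*s)*cos(s)/2 − (1/4)·I.
Solving for I: (1 + 1/4)·I equals the remaining terms, so I = (4/5)·(exp(2*s)*sin(s)/4 + exp(2*s)*cos(s)/2).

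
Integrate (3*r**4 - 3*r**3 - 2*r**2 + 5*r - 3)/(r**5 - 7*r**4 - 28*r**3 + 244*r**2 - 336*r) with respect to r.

Factor the denominator: r*(r - 7)*(r - 4)*(r - 2)*(r + 6).
Partial-fraction decomposition: 1477/(2080*(r + 6)) + 23/(160*(r - 2)) - 187/(80*(r - 4)) + 2036/(455*(r - 7)) + 1/(112*r).
Integrate each term: A/(r−a) contributes A·log|r−a|.

log(r)/112 + 2036*log(r - 7)/455 - 187*log(r - 4)/80 + 23*log(r - 2)/160 + 1477*log(r + 6)/2080 + C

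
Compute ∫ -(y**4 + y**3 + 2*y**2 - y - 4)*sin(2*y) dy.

Use integration by parts with u = y**4 + y**3 + 2*y**2 - y - 4, dv = -sin(2*y) dy, so v = cos(2*y)/2.
Apply parts 4 times (tabular method): alternate signs, differentiate u down to 0, integrate dv up.

y**4*cos(2*y)/2 - y**3*sin(2*y) + y**3*cos(2*y)/2 - 3*y**2*sin(2*y)/4 - y**2*cos(2*y)/2 + y*sin(2*y)/2 - 5*y*cos(2*y)/4 + 5*sin(2*y)/8 - 7*cos(2*y)/4 + C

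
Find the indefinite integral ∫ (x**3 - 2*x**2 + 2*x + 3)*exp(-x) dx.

Use integration by parts with u = x**3 - 2*x**2 + 2*x + 3, dv = exp(-x) dx, so v = -exp(-x).
Apply parts 3 times (tabular method): alternate signs, differentiate u down to 0, integrate dv up.

(-x**3 - x**2 - 4*x - 7)*exp(-x) + C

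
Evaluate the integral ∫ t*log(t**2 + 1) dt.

Let u = t**2 + 1, so du = (2*t) dt.
The integral becomes (1/2)·∫ log(u) du; integrate by parts with u′=log(u), dv′=du.

t**2*log(t**2 + 1)/2 - t**2/2 + log(t**2 + 1)/2 + C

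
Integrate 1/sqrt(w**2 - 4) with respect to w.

Substitute w = 2·sec(θ), so dw = 2·sec(θ)*tan(θ) dθ and the radical becomes sqrt(w**2 - 4) = 2·tan(θ) by the Pythagorean identity.
Integrate the resulting trig expression in θ, then back-substitute sec(θ) = w/2, tan(θ) = sqrt(w**2 - 4)/2 (absorbing any constant into C).

log(w + sqrt(w**2 - 4)) + C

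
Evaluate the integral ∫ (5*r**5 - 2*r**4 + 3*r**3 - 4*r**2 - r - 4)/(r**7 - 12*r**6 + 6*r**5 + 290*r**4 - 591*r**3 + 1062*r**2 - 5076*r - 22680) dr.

Factor the denominator: (r - 7)*(r - 6)**2*(r + 2)*(r + 5)*(r**2 + 9).
Partial-fraction decomposition: -(34951*r + 8046)/(665550*(r**2 + 9)) - 5783/(49368*(r + 5)) + 1/(96*(r + 2)) - 32986073/(2613600*(r - 6)) - 18391/(1980*(r - 6)**2) + 2965/(232*(r - 7)).
Integrate each term; A/(r−a) gives A·log|r−a|; the (Br+D)/(r²+p²) term gives a log and an atan.

2965*log(r - 7)/232 - 32986073*log(r - 6)/2613600 + log(r + 2)/96 - 5783*log(r + 5)/49368 - 34951*log(r**2 + 9)/1331100 - 149*atan(r/3)/36975 + 18391/(1980*r - 11880) + C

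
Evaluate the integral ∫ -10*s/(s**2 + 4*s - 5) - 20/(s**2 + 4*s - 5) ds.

-5*log(s**2 + 4*s - 5) + C

Let u = s**2 + 4*s - 5, so du = (2*s + 4) ds.
Rewriting, the integral becomes -5·∫ 1/u du = -5·log(u).
Substituting back, u = s**2 + 4*s - 5.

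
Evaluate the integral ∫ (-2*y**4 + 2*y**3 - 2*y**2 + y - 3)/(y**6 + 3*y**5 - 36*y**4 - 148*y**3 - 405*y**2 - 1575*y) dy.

log(y)/525 - 2105*log(y - 7)/29232 + 138379*log(y + 5)/1040400 - 3163*log(y**2 + 9)/100572 - 563*atan(y/3)/25143 + 779/(1020*y + 5100) + C

Factor the denominator: y*(y - 7)*(y + 5)**2*(y**2 + 9).
Partial-fraction decomposition: -(3163*y + 3378)/(50286*(y**2 + 9)) + 138379/(1040400*(y + 5)) - 779/(1020*(y + 5)**2) - 2105/(29232*(y - 7)) + 1/(525*y).
Integrate each term; A/(y−a) gives A·log|y−a|; the (By+D)/(y²+p²) term gives a log and an atan.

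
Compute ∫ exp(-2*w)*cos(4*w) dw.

exp(-2*w)*sin(4*w)/5 - exp(-2*w)*cos(4*w)/10 + C

Let I denote the integral. Integrate by parts with u = cos(4*w), dv = exp(-2*w) dw, so v = -exp(-2*w)/2: I = -exp(-2*w)*cos(4*w)/2 − 2·∫ exp(-2*w)*sin(4*w) dw.
Apply parts again with u = sin(4*w), dv = exp(-2*w) dw: ∫ exp(-2*w)*sin(4*w) dw = -exp(-2*w)*sin(4*w)/2 + 2·I. Substituting back brings back I: I = exp(-2*w)*sin(4*w) - exp(-2*w)*cos(4*w)/2 − 4·I.
Solving for I: (1 + 4)·I equals the remaining terms, so I = (1/5)·(exp(-2*w)*sin(4*w) - exp(-2*w)*cos(4*w)/2).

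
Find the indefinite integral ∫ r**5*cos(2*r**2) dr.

r**4*sin(2*r**2)/4 + r**2*cos(2*r**2)/4 - sin(2*r**2)/8 + C

Let u = r², du = 2r dr; rewrite as (1/2)∫ u^2·cos(2u) du.
Now integrate by parts 2 times.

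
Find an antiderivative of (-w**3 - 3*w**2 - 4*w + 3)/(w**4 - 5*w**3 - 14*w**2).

Factor the denominator: w**2*(w - 7)*(w + 2).
Partial-fraction decomposition: -7/(36*(w + 2)) - 515/(441*(w - 7)) + 71/(196*w) - 3/(14*w**2).
Integrate each term; A/(w−a) gives A·log|w−a|; A/(w−a)² gives −A/(w−a).

71*log(w)/196 - 515*log(w - 7)/441 - 7*log(w + 2)/36 + 3/(14*w) + C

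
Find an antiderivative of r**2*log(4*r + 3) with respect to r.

Use integration by parts with u = log(4*r + 3), dv = r**2 dr.
Then du = 4/(4*r + 3) dr and v = r**3/3.

r**3*log(4*r + 3)/3 - r**3/9 + r**2/8 - 3*r/16 + 9*log(4*r + 3)/64 + C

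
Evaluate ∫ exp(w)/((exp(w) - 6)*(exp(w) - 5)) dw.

Let u = e^w, du = e^w dw.
The integral becomes ∫ du/((u-6)(u-5)); decompose into partial fractions.

log(exp(w) - 6) - log(exp(w) - 5) + C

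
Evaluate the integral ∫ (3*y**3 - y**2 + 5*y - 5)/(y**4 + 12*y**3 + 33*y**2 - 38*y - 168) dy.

Factor the denominator: (y - 2)*(y + 3)*(y + 4)*(y + 7).
Partial-fraction decomposition: 559/(54*(y + 7)) - 233/(18*(y + 4)) + 11/(2*(y + 3)) + 5/(54*(y - 2)).
Integrate each term: A/(y−a) contributes A·log|y−a|.

5*log(y - 2)/54 + 11*log(y + 3)/2 - 233*log(y + 4)/18 + 559*log(y + 7)/54 + C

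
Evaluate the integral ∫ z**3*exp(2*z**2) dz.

(2*z**2 - 1)*exp(2*z**2)/8 + C

Let u = z², du = 2z dz; rewrite as (1/2)∫ u^1·exp(2u) du.
Now integrate by parts 1 time.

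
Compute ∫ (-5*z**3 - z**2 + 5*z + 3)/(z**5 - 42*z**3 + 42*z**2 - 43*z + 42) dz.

Factor the denominator: (z - 6)*(z - 1)*(z + 7)*(z**2 + 1).
Partial-fraction decomposition: (149*z - 68)/(925*(z**2 + 1)) + 817/(2600*(z + 7)) - 1/(40*(z - 1)) - 1083/(2405*(z - 6)).
Integrate each term; A/(z−a) gives A·log|z−a|; the (Bz+D)/(z²+p²) term gives a log and an atan.

-1083*log(z - 6)/2405 - log(z - 1)/40 + 817*log(z + 7)/2600 + 149*log(z**2 + 1)/1850 - 68*atan(z)/925 + C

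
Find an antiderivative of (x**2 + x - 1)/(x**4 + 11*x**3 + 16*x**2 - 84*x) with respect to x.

Factor the denominator: x*(x - 2)*(x + 6)*(x + 7).
Partial-fraction decomposition: -41/(63*(x + 7)) + 29/(48*(x + 6)) + 5/(144*(x - 2)) + 1/(84*x).
Integrate each term: A/(x−a) contributes A·log|x−a|.

log(x)/84 + 5*log(x - 2)/144 + 29*log(x + 6)/48 - 41*log(x + 7)/63 + C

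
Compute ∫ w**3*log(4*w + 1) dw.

w**4*log(4*w + 1)/4 - w**4/16 + w**3/48 - w**2/128 + w/256 - log(4*w + 1)/1024 + C

Use integration by parts with u = log(4*w + 1), dv = w**3 dw.
Then du = 4/(4*w + 1) dw and v = w**4/4.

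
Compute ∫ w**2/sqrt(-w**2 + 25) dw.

-w*sqrt(-w**2 + 25)/2 + 25*asin(w/5)/2 + C

Substitute w = 5·sin(θ), so dw = 5·cos(θ) dθ and the radical becomes sqrt(-w**2 + 25) = 5·cos(θ) by the Pythagorean identity.
Integrate the resulting trig expression in θ, then back-substitute θ = asin(w/5), sin(θ) = w/5, cos(θ) = sqrt(-w**2 + 25)/5 (absorbing any constant into C).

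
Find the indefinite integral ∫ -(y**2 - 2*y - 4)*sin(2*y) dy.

y**2*cos(2*y)/2 - y*sin(2*y)/2 - y*cos(2*y) + sin(2*y)/2 - 9*cos(2*y)/4 + C

Use integration by parts with u = y**2 - 2*y - 4, dv = -sin(2*y) dy, so v = cos(2*y)/2.
Apply parts 2 times (tabular method): alternate signs, differentiate u down to 0, integrate dv up.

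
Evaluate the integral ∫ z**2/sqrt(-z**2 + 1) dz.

Substitute z = sin(θ), so dz = cos(θ) dθ and the radical becomes sqrt(-z**2 + 1) = cos(θ) by the Pythagorean identity.
Integrate the resulting trig expression in θ, then back-substitute θ = asin(z), sin(θ) = z, cos(θ) = sqrt(-z**2 + 1) (absorbing any constant into C).

-z*sqrt(-z**2 + 1)/2 + asin(z)/2 + C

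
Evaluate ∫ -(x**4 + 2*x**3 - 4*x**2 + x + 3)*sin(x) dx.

Use integration by parts with u = x**4 + 2*x**3 - 4*x**2 + x + 3, dv = -sin(x) dx, so v = cos(x).
Apply parts 4 times (tabular method): alternate signs, differentiate u down to 0, integrate dv up.

x**4*cos(x) - 4*x**3*sin(x) + 2*x**3*cos(x) - 6*x**2*sin(x) - 16*x**2*cos(x) + 32*x*sin(x) - 11*x*cos(x) + 11*sin(x) + 35*cos(x) + C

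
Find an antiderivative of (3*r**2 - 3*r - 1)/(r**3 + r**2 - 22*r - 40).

Factor the denominator: (r - 5)*(r + 2)*(r + 4).
Partial-fraction decomposition: 59/(18*(r + 4)) - 17/(14*(r + 2)) + 59/(63*(r - 5)).
Integrate each term: A/(r−a) contributes A·log|r−a|.

59*log(r - 5)/63 - 17*log(r + 2)/14 + 59*log(r + 4)/18 + C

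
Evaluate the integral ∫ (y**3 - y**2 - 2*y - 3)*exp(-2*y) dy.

(-4*y**3 - 2*y**2 + 6*y + 15)*exp(-2*y)/8 + C

Use integration by parts with u = y**3 - y**2 - 2*y - 3, dv = exp(-2*y) dy, so v = -exp(-2*y)/2.
Apply parts 3 times (tabular method): alternate signs, differentiate u down to 0, integrate dv up.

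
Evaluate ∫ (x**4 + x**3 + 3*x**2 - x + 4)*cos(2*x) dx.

x**4*sin(2*x)/2 + x**3*sin(2*x)/2 + x**3*cos(2*x) + 3*x**2*cos(2*x)/4 - 5*x*sin(2*x)/4 + 2*sin(2*x) - 5*cos(2*x)/8 + C

Use integration by parts with u = x**4 + x**3 + 3*x**2 - x + 4, dv = cos(2*x) dx, so v = sin(2*x)/2.
Apply parts 4 times (tabular method): alternate signs, differentiate u down to 0, integrate dv up.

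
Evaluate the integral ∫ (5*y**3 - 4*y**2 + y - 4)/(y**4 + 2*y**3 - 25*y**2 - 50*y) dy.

Factor the denominator: y*(y - 5)*(y + 2)*(y + 5).
Partial-fraction decomposition: 367/(75*(y + 5)) - 31/(21*(y + 2)) + 263/(175*(y - 5)) + 2/(25*y).
Integrate each term: A/(y−a) contributes A·log|y−a|.

2*log(y)/25 + 263*log(y - 5)/175 - 31*log(y + 2)/21 + 367*log(y + 5)/75 + C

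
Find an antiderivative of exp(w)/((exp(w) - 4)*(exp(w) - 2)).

log(exp(w) - 4)/2 - log(exp(w) - 2)/2 + C

Let u = e^w, du = e^w dw.
The integral becomes ∫ du/((u-4)(u-2)); decompose into partial fractions.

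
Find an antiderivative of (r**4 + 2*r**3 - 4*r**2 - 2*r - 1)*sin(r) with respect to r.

Use integration by parts with u = r**4 + 2*r**3 - 4*r**2 - 2*r - 1, dv = sin(r) dr, so v = -cos(r).
Apply parts 4 times (tabular method): alternate signs, differentiate u down to 0, integrate dv up.

-r**4*cos(r) + 4*r**3*sin(r) - 2*r**3*cos(r) + 6*r**2*sin(r) + 16*r**2*cos(r) - 32*r*sin(r) + 14*r*cos(r) - 14*sin(r) - 31*cos(r) + C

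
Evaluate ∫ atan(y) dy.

y*atan(y) - log(y**2 + 1)/2 + C

Use integration by parts with u = arctan(y), dv = dy.
Then du = 1/(y**2 + 1) dy.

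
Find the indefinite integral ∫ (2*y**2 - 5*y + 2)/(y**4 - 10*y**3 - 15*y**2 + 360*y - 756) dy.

5*log(y - 7)/4 - 11*log(y - 6)/9 + 5*log(y - 3)/108 - 2*log(y + 6)/27 + C

Factor the denominator: (y - 7)*(y - 6)*(y - 3)*(y + 6).
Partial-fraction decomposition: -2/(27*(y + 6)) + 5/(108*(y - 3)) - 11/(9*(y - 6)) + 5/(4*(y - 7)).
Integrate each term: A/(y−a) contributes A·log|y−a|.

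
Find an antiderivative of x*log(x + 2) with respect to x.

x**2*log(x + 2)/2 - x**2/4 + x - 2*log(x + 2) + C

Use integration by parts with u = log(x + 2), dv = x dx.
Then du = 1/(x + 2) dx and v = x**2/2.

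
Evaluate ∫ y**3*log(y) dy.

y**4*log(y)/4 - y**4/16 + C

Use integration by parts with u = log(y), dv = y**3 dy.
Then du = 1/y dy and v = y**4/4.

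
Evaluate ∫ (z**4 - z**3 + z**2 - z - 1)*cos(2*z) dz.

Use integration by parts with u = z**4 - z**3 + z**2 - z - 1, dv = cos(2*z) dz, so v = sin(2*z)/2.
Apply parts 4 times (tabular method): alternate signs, differentiate u down to 0, integrate dv up.

z**4*sin(2*z)/2 - z**3*sin(2*z)/2 + z**3*cos(2*z) - z**2*sin(2*z) - 3*z**2*cos(2*z)/4 + z*sin(2*z)/4 - z*cos(2*z) + cos(2*z)/8 + C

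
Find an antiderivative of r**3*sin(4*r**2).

Let u = r², du = 2r dr; rewrite as (1/2)∫ u^1·sin(4u) du.
Now integrate by parts 1 time.

-r**2*cos(4*r**2)/8 + sin(4*r**2)/32 + C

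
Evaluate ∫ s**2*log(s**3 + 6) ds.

s**3*log(s**3 + 6)/3 - s**3/3 + 2*log(s**3 + 6) + C

Let u = s**3 + 6, so du = (3*s**2) ds.
The integral becomes (1/3)·∫ log(u) du; integrate by parts with u′=log(u), dv′=du.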